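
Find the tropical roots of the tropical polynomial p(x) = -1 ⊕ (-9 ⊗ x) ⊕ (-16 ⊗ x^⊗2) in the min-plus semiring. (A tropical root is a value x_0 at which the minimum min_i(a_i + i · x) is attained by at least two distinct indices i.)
Roots: {7, 8}

Each tropical root is a break point of the lower envelope of the lines y = a_i + i · x (there are 3 lines, with slopes 0, 1, ..., 2). Only the lines that attain the minimum somewhere contribute to roots; other lines are dominated. Here the surviving (envelope) indices are i = 2, i = 1, i = 0.
Intersections between consecutive envelope lines give the roots: for adjacent envelope indices i < j the intersection is x = (a_i − a_j) / (j − i). Reading off the sorted break points: {7, 8}.
Verification: at each break x_0, at least two indices attain the minimum of min_i(a_i + i · x_0).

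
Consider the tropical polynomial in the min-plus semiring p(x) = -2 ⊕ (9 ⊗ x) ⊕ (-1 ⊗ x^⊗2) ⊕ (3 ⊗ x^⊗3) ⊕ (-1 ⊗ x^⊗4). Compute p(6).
p(6) = -2

A tropical monomial a ⊗ x^⊗i evaluates to a + i · x. Evaluating each term at x = 6:
  Term 0 contributes -2 + 0 · 6 = -2
  Term 1 contributes 9 + 1 · 6 = 15
  Term 2 contributes -1 + 2 · 6 = 11
  Term 3 contributes 3 + 3 · 6 = 21
  Term 4 contributes -1 + 4 · 6 = 23
p(6) = ⊕ of these = min[-2, 15, 11, 21, 23] = -2.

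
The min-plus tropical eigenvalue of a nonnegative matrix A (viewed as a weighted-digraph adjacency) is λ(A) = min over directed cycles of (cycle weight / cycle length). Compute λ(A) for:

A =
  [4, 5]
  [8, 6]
λ(A) = 4

Enumerate directed cycles and compute their means (weight / length). Sample:
  cycle 0 → 0: weight = 4, length = 1, mean = 4/1 ≈ 4.000
  cycle 1 → 1: weight = 6, length = 1, mean = 6/1 ≈ 6.000
  cycle 0 → 1 → 0: weight = 13, length = 2, mean = 13/2 ≈ 6.500
  cycle 1 → 0 → 1: weight = 13, length = 2, mean = 13/2 ≈ 6.500
Minimum mean = 4.000, attained e.g. along the cycle 0 → 0 with weight 4 and length 1. So λ(A) = 4/1 = 4.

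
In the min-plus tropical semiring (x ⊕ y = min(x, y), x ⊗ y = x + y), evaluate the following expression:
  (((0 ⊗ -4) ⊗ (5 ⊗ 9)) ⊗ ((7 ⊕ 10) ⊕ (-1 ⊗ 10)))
(((0 ⊗ -4) ⊗ (5 ⊗ 9)) ⊗ ((7 ⊕ 10) ⊕ (-1 ⊗ 10))) = 17

Expand innermost to outermost. Recall ⊕ takes the minimum of its arguments and ⊗ takes their sum. Working out the expression (((0 ⊗ -4) ⊗ (5 ⊗ 9)) ⊗ ((7 ⊕ 10) ⊕ (-1 ⊗ 10))) gives 17.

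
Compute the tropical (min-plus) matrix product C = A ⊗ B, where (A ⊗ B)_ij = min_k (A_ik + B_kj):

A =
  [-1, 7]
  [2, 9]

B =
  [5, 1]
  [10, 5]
A ⊗ B =
  [4, 0]
  [7, 3]

Apply the min-plus product entry-by-entry:
  C[0][0] = min over k of (A[0][0] + B[0][0] = -1 + 5 = 4, A[0][1] + B[1][0] = 7 + 10 = 17) = 4 (attained at k = 0)
  C[0][1] = min over k of (A[0][0] + B[0][1] = -1 + 1 = 0, A[0][1] + B[1][1] = 7 + 5 = 12) = 0 (attained at k = 0)
  C[1][0] = min over k of (A[1][0] + B[0][0] = 2 + 5 = 7, A[1][1] + B[1][0] = 9 + 10 = 19) = 7 (attained at k = 0)
  C[1][1] = min over k of (A[1][0] + B[0][1] = 2 + 1 = 3, A[1][1] + B[1][1] = 9 + 5 = 14) = 3 (attained at k = 0)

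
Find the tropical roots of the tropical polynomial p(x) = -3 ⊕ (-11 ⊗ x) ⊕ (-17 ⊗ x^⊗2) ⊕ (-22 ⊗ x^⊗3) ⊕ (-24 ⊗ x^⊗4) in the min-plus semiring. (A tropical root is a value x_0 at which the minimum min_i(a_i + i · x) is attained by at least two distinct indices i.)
Roots: {2, 5, 6, 8}

Each tropical root is a break point of the lower envelope of the lines y = a_i + i · x (there are 5 lines, with slopes 0, 1, ..., 4). Only the lines that attain the minimum somewhere contribute to roots; other lines are dominated. Here the surviving (envelope) indices are i = 4, i = 3, i = 2, i = 1, i = 0.
Intersections between consecutive envelope lines give the roots: for adjacent envelope indices i < j the intersection is x = (a_i − a_j) / (j − i). Reading off the sorted break points: {2, 5, 6, 8}.
Verification: at each break x_0, at least two indices attain the minimum of min_i(a_i + i · x_0).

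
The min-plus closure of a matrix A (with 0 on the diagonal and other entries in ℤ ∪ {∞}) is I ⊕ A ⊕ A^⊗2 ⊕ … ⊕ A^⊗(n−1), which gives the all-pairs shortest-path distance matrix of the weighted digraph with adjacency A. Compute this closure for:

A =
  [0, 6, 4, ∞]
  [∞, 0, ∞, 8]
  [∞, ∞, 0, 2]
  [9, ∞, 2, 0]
Closure =
  [0, 6, 4, 6]
  [17, 0, 10, 8]
  [11, 17, 0, 2]
  [9, 15, 2, 0]

This is the Floyd-Warshall all-pairs shortest-path computation. For each intermediate vertex k = 0, 1, …, 3, update dist[i][j] ← min(dist[i][j], dist[i][k] + dist[k][j]). The final matrix gives, for each (i, j), the minimum total weight of any directed path from i to j (possibly empty when i = j).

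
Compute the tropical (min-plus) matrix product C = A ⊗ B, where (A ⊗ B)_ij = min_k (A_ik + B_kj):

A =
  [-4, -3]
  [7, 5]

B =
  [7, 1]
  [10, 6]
A ⊗ B =
  [3, -3]
  [14, 8]

Apply the min-plus product entry-by-entry:
  C[0][0] = min over k of (A[0][0] + B[0][0] = -4 + 7 = 3, A[0][1] + B[1][0] = -3 + 10 = 7) = 3 (attained at k = 0)
  C[0][1] = min over k of (A[0][0] + B[0][1] = -4 + 1 = -3, A[0][1] + B[1][1] = -3 + 6 = 3) = -3 (attained at k = 0)
  C[1][0] = min over k of (A[1][0] + B[0][0] = 7 + 7 = 14, A[1][1] + B[1][0] = 5 + 10 = 15) = 14 (attained at k = 0)
  C[1][1] = min over k of (A[1][0] + B[0][1] = 7 + 1 = 8, A[1][1] + B[1][1] = 5 + 6 = 11) = 8 (attained at k = 0)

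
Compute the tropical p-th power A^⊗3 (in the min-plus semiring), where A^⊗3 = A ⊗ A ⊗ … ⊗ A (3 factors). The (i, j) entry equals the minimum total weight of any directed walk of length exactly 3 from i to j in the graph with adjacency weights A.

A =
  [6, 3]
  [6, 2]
A^⊗3 =
  [11, 7]
  [10, 6]

Each entry (A^⊗3)_ij equals the minimum over all length-3 walks i = v_0 → v_1 → … → v_3 = j of Σ_t A[v_t][v_{t+1}]. For example, for (i, j) = (0, 1) we minimise over 4 possible intermediate vertex sequences; the minimum is 7, attained along the walk 0 → 1 → 1 → 1.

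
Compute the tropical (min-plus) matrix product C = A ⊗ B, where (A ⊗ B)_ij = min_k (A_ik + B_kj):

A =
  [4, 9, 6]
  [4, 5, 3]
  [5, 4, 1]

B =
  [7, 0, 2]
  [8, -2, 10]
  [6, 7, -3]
A ⊗ B =
  [11, 4, 3]
  [9, 3, 0]
  [7, 2, -2]

Apply the min-plus product entry-by-entry:
  C[0][0] = min over k of (A[0][0] + B[0][0] = 4 + 7 = 11, A[0][1] + B[1][0] = 9 + 8 = 17, A[0][2] + B[2][0] = 6 + 6 = 12) = 11 (attained at k = 0)
  C[0][1] = min over k of (A[0][0] + B[0][1] = 4 + 0 = 4, A[0][1] + B[1][1] = 9 + -2 = 7, A[0][2] + B[2][1] = 6 + 7 = 13) = 4 (attained at k = 0)
  C[0][2] = min over k of (A[0][0] + B[0][2] = 4 + 2 = 6, A[0][1] + B[1][2] = 9 + 10 = 19, A[0][2] + B[2][2] = 6 + -3 = 3) = 3 (attained at k = 2)
  C[1][0] = min over k of (A[1][0] + B[0][0] = 4 + 7 = 11, A[1][1] + B[1][0] = 5 + 8 = 13, A[1][2] + B[2][0] = 3 + 6 = 9) = 9 (attained at k = 2)
  C[1][1] = min over k of (A[1][0] + B[0][1] = 4 + 0 = 4, A[1][1] + B[1][1] = 5 + -2 = 3, A[1][2] + B[2][1] = 3 + 7 = 10) = 3 (attained at k = 1)
  C[1][2] = min over k of (A[1][0] + B[0][2] = 4 + 2 = 6, A[1][1] + B[1][2] = 5 + 10 = 15, A[1][2] + B[2][2] = 3 + -3 = 0) = 0 (attained at k = 2)
  C[2][0] = min over k of (A[2][0] + B[0][0] = 5 + 7 = 12, A[2][1] + B[1][0] = 4 + 8 = 12, A[2][2] + B[2][0] = 1 + 6 = 7) = 7 (attained at k = 2)
  C[2][1] = min over k of (A[2][0] + B[0][1] = 5 + 0 = 5, A[2][1] + B[1][1] = 4 + -2 = 2, A[2][2] + B[2][1] = 1 + 7 = 8) = 2 (attained at k = 1)
  C[2][2] = min over k of (A[2][0] + B[0][2] = 5 + 2 = 7, A[2][1] + B[1][2] = 4 + 10 = 14, A[2][2] + B[2][2] = 1 + -3 = -2) = -2 (attained at k = 2)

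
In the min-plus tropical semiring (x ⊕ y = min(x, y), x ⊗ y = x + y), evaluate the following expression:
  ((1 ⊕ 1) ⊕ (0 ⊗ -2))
((1 ⊕ 1) ⊕ (0 ⊗ -2)) = -2

Expand innermost to outermost. Recall ⊕ takes the minimum of its arguments and ⊗ takes their sum. Working out the expression ((1 ⊕ 1) ⊕ (0 ⊗ -2)) gives -2.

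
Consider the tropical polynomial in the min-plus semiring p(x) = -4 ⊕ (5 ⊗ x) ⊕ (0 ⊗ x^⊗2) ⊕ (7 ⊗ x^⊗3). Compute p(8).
p(8) = -4

A tropical monomial a ⊗ x^⊗i evaluates to a + i · x. Evaluating each term at x = 8:
  Term 0 contributes -4 + 0 · 8 = -4
  Term 1 contributes 5 + 1 · 8 = 13
  Term 2 contributes 0 + 2 · 8 = 16
  Term 3 contributes 7 + 3 · 8 = 31
p(8) = ⊕ of these = min[-4, 13, 16, 31] = -4.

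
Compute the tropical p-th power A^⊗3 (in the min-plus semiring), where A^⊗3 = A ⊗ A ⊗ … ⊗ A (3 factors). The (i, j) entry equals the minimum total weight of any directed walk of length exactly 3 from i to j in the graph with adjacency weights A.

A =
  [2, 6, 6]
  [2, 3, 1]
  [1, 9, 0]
A^⊗3 =
  [6, 10, 6]
  [2, 8, 1]
  [1, 7, 0]

Each entry (A^⊗3)_ij equals the minimum over all length-3 walks i = v_0 → v_1 → … → v_3 = j of Σ_t A[v_t][v_{t+1}]. For example, for (i, j) = (0, 2) we minimise over 9 possible intermediate vertex sequences; the minimum is 6, attained along the walk 0 → 2 → 2 → 2.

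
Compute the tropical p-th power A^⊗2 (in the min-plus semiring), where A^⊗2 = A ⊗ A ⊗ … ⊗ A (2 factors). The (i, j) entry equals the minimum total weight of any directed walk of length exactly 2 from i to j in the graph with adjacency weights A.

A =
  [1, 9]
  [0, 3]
A^⊗2 =
  [2, 10]
  [1, 6]

Each entry (A^⊗2)_ij equals the minimum over all length-2 walks i = v_0 → v_1 → … → v_2 = j of Σ_t A[v_t][v_{t+1}]. For example, for (i, j) = (0, 1) we minimise over 2 possible intermediate vertex sequences; the minimum is 10, attained along the walk 0 → 0 → 1.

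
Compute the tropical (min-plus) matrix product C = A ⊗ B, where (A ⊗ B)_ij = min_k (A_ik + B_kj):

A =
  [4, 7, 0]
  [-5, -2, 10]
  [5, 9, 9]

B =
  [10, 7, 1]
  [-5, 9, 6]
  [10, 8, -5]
A ⊗ B =
  [2, 8, -5]
  [-7, 2, -4]
  [4, 12, 4]

Apply the min-plus product entry-by-entry:
  C[0][0] = min over k of (A[0][0] + B[0][0] = 4 + 10 = 14, A[0][1] + B[1][0] = 7 + -5 = 2, A[0][2] + B[2][0] = 0 + 10 = 10) = 2 (attained at k = 1)
  C[0][1] = min over k of (A[0][0] + B[0][1] = 4 + 7 = 11, A[0][1] + B[1][1] = 7 + 9 = 16, A[0][2] + B[2][1] = 0 + 8 = 8) = 8 (attained at k = 2)
  C[0][2] = min over k of (A[0][0] + B[0][2] = 4 + 1 = 5, A[0][1] + B[1][2] = 7 + 6 = 13, A[0][2] + B[2][2] = 0 + -5 = -5) = -5 (attained at k = 2)
  C[1][0] = min over k of (A[1][0] + B[0][0] = -5 + 10 = 5, A[1][1] + B[1][0] = -2 + -5 = -7, A[1][2] + B[2][0] = 10 + 10 = 20) = -7 (attained at k = 1)
  C[1][1] = min over k of (A[1][0] + B[0][1] = -5 + 7 = 2, A[1][1] + B[1][1] = -2 + 9 = 7, A[1][2] + B[2][1] = 10 + 8 = 18) = 2 (attained at k = 0)
  C[1][2] = min over k of (A[1][0] + B[0][2] = -5 + 1 = -4, A[1][1] + B[1][2] = -2 + 6 = 4, A[1][2] + B[2][2] = 10 + -5 = 5) = -4 (attained at k = 0)
  C[2][0] = min over k of (A[2][0] + B[0][0] = 5 + 10 = 15, A[2][1] + B[1][0] = 9 + -5 = 4, A[2][2] + B[2][0] = 9 + 10 = 19) = 4 (attained at k = 1)
  C[2][1] = min over k of (A[2][0] + B[0][1] = 5 + 7 = 12, A[2][1] + B[1][1] = 9 + 9 = 18, A[2][2] + B[2][1] = 9 + 8 = 17) = 12 (attained at k = 0)
  C[2][2] = min over k of (A[2][0] + B[0][2] = 5 + 1 = 6, A[2][1] + B[1][2] = 9 + 6 = 15, A[2][2] + B[2][2] = 9 + -5 = 4) = 4 (attained at k = 2)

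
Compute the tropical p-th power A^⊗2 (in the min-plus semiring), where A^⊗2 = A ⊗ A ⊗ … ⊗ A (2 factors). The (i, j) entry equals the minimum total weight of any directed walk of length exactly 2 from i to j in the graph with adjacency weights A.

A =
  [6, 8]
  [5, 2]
A^⊗2 =
  [12, 10]
  [7, 4]

Each entry (A^⊗2)_ij equals the minimum over all length-2 walks i = v_0 → v_1 → … → v_2 = j of Σ_t A[v_t][v_{t+1}]. For example, for (i, j) = (0, 1) we minimise over 2 possible intermediate vertex sequences; the minimum is 10, attained along the walk 0 → 1 → 1.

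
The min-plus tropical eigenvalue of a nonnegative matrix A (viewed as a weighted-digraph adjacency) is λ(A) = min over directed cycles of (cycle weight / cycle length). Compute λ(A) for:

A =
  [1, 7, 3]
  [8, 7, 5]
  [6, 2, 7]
λ(A) = 1

Enumerate directed cycles and compute their means (weight / length). Sample:
  cycle 0 → 0: weight = 1, length = 1, mean = 1/1 ≈ 1.000
  cycle 1 → 1: weight = 7, length = 1, mean = 7/1 ≈ 7.000
  cycle 2 → 2: weight = 7, length = 1, mean = 7/1 ≈ 7.000
  cycle 0 → 1 → 0: weight = 15, length = 2, mean = 15/2 ≈ 7.500
  cycle 0 → 2 → 0: weight = 9, length = 2, mean = 9/2 ≈ 4.500
  cycle 1 → 0 → 1: weight = 15, length = 2, mean = 15/2 ≈ 7.500
Minimum mean = 1.000, attained e.g. along the cycle 0 → 0 with weight 1 and length 1. So λ(A) = 1/1 = 1.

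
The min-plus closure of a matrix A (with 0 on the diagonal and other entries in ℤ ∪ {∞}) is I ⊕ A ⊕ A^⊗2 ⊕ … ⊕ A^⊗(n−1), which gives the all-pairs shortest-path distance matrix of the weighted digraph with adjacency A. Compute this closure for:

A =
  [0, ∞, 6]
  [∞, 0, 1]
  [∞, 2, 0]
Closure =
  [0, 8, 6]
  [∞, 0, 1]
  [∞, 2, 0]

This is the Floyd-Warshall all-pairs shortest-path computation. For each intermediate vertex k = 0, 1, …, 2, update dist[i][j] ← min(dist[i][j], dist[i][k] + dist[k][j]). The final matrix gives, for each (i, j), the minimum total weight of any directed path from i to j (possibly empty when i = j).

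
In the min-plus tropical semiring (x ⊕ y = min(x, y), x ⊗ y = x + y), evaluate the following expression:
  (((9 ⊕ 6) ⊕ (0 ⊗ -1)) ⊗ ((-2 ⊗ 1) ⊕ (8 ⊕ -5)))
(((9 ⊕ 6) ⊕ (0 ⊗ -1)) ⊗ ((-2 ⊗ 1) ⊕ (8 ⊕ -5))) = -6

Expand innermost to outermost. Recall ⊕ takes the minimum of its arguments and ⊗ takes their sum. Working out the expression (((9 ⊕ 6) ⊕ (0 ⊗ -1)) ⊗ ((-2 ⊗ 1) ⊕ (8 ⊕ -5))) gives -6.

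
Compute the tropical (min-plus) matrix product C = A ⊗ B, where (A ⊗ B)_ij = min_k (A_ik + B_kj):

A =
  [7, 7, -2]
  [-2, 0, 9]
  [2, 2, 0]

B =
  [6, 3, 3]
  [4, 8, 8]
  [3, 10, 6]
A ⊗ B =
  [1, 8, 4]
  [4, 1, 1]
  [3, 5, 5]

Apply the min-plus product entry-by-entry:
  C[0][0] = min over k of (A[0][0] + B[0][0] = 7 + 6 = 13, A[0][1] + B[1][0] = 7 + 4 = 11, A[0][2] + B[2][0] = -2 + 3 = 1) = 1 (attained at k = 2)
  C[0][1] = min over k of (A[0][0] + B[0][1] = 7 + 3 = 10, A[0][1] + B[1][1] = 7 + 8 = 15, A[0][2] + B[2][1] = -2 + 10 = 8) = 8 (attained at k = 2)
  C[0][2] = min over k of (A[0][0] + B[0][2] = 7 + 3 = 10, A[0][1] + B[1][2] = 7 + 8 = 15, A[0][2] + B[2][2] = -2 + 6 = 4) = 4 (attained at k = 2)
  C[1][0] = min over k of (A[1][0] + B[0][0] = -2 + 6 = 4, A[1][1] + B[1][0] = 0 + 4 = 4, A[1][2] + B[2][0] = 9 + 3 = 12) = 4 (attained at k = 0)
  C[1][1] = min over k of (A[1][0] + B[0][1] = -2 + 3 = 1, A[1][1] + B[1][1] = 0 + 8 = 8, A[1][2] + B[2][1] = 9 + 10 = 19) = 1 (attained at k = 0)
  C[1][2] = min over k of (A[1][0] + B[0][2] = -2 + 3 = 1, A[1][1] + B[1][2] = 0 + 8 = 8, A[1][2] + B[2][2] = 9 + 6 = 15) = 1 (attained at k = 0)
  C[2][0] = min over k of (A[2][0] + B[0][0] = 2 + 6 = 8, A[2][1] + B[1][0] = 2 + 4 = 6, A[2][2] + B[2][0] = 0 + 3 = 3) = 3 (attained at k = 2)
  C[2][1] = min over k of (A[2][0] + B[0][1] = 2 + 3 = 5, A[2][1] + B[1][1] = 2 + 8 = 10, A[2][2] + B[2][1] = 0 + 10 = 10) = 5 (attained at k = 0)
  C[2][2] = min over k of (A[2][0] + B[0][2] = 2 + 3 = 5, A[2][1] + B[1][2] = 2 + 8 = 10, A[2][2] + B[2][2] = 0 + 6 = 6) = 5 (attained at k = 0)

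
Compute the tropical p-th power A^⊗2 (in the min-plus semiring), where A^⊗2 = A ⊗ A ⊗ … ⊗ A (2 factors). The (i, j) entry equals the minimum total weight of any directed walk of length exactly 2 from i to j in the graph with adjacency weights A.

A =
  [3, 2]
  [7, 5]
A^⊗2 =
  [6, 5]
  [10, 9]

Each entry (A^⊗2)_ij equals the minimum over all length-2 walks i = v_0 → v_1 → … → v_2 = j of Σ_t A[v_t][v_{t+1}]. For example, for (i, j) = (0, 1) we minimise over 2 possible intermediate vertex sequences; the minimum is 5, attained along the walk 0 → 0 → 1.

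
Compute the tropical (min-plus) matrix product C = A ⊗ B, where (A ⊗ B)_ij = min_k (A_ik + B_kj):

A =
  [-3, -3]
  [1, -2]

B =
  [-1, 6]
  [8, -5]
A ⊗ B =
  [-4, -8]
  [0, -7]

Apply the min-plus product entry-by-entry:
  C[0][0] = min over k of (A[0][0] + B[0][0] = -3 + -1 = -4, A[0][1] + B[1][0] = -3 + 8 = 5) = -4 (attained at k = 0)
  C[0][1] = min over k of (A[0][0] + B[0][1] = -3 + 6 = 3, A[0][1] + B[1][1] = -3 + -5 = -8) = -8 (attained at k = 1)
  C[1][0] = min over k of (A[1][0] + B[0][0] = 1 + -1 = 0, A[1][1] + B[1][0] = -2 + 8 = 6) = 0 (attained at k = 0)
  C[1][1] = min over k of (A[1][0] + B[0][1] = 1 + 6 = 7, A[1][1] + B[1][1] = -2 + -5 = -7) = -7 (attained at k = 1)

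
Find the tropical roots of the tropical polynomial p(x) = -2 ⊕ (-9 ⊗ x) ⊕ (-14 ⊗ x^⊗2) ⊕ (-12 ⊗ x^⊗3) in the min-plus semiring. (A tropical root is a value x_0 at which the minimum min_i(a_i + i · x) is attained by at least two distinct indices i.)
Roots: {-2, 5, 7}

Each tropical root is a break point of the lower envelope of the lines y = a_i + i · x (there are 4 lines, with slopes 0, 1, ..., 3). Only the lines that attain the minimum somewhere contribute to roots; other lines are dominated. Here the surviving (envelope) indices are i = 3, i = 2, i = 1, i = 0.
Intersections between consecutive envelope lines give the roots: for adjacent envelope indices i < j the intersection is x = (a_i − a_j) / (j − i). Reading off the sorted break points: {-2, 5, 7}.
Verification: at each break x_0, at least two indices attain the minimum of min_i(a_i + i · x_0).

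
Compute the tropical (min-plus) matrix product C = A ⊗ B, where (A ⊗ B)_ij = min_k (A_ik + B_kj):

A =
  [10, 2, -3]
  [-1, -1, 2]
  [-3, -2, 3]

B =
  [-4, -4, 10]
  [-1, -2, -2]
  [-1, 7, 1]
A ⊗ B =
  [-4, 0, -2]
  [-5, -5, -3]
  [-7, -7, -4]

Apply the min-plus product entry-by-entry:
  C[0][0] = min over k of (A[0][0] + B[0][0] = 10 + -4 = 6, A[0][1] + B[1][0] = 2 + -1 = 1, A[0][2] + B[2][0] = -3 + -1 = -4) = -4 (attained at k = 2)
  C[0][1] = min over k of (A[0][0] + B[0][1] = 10 + -4 = 6, A[0][1] + B[1][1] = 2 + -2 = 0, A[0][2] + B[2][1] = -3 + 7 = 4) = 0 (attained at k = 1)
  C[0][2] = min over k of (A[0][0] + B[0][2] = 10 + 10 = 20, A[0][1] + B[1][2] = 2 + -2 = 0, A[0][2] + B[2][2] = -3 + 1 = -2) = -2 (attained at k = 2)
  C[1][0] = min over k of (A[1][0] + B[0][0] = -1 + -4 = -5, A[1][1] + B[1][0] = -1 + -1 = -2, A[1][2] + B[2][0] = 2 + -1 = 1) = -5 (attained at k = 0)
  C[1][1] = min over k of (A[1][0] + B[0][1] = -1 + -4 = -5, A[1][1] + B[1][1] = -1 + -2 = -3, A[1][2] + B[2][1] = 2 + 7 = 9) = -5 (attained at k = 0)
  C[1][2] = min over k of (A[1][0] + B[0][2] = -1 + 10 = 9, A[1][1] + B[1][2] = -1 + -2 = -3, A[1][2] + B[2][2] = 2 + 1 = 3) = -3 (attained at k = 1)
  C[2][0] = min over k of (A[2][0] + B[0][0] = -3 + -4 = -7, A[2][1] + B[1][0] = -2 + -1 = -3, A[2][2] + B[2][0] = 3 + -1 = 2) = -7 (attained at k = 0)
  C[2][1] = min over k of (A[2][0] + B[0][1] = -3 + -4 = -7, A[2][1] + B[1][1] = -2 + -2 = -4, A[2][2] + B[2][1] = 3 + 7 = 10) = -7 (attained at k = 0)
  C[2][2] = min over k of (A[2][0] + B[0][2] = -3 + 10 = 7, A[2][1] + B[1][2] = -2 + -2 = -4, A[2][2] + B[2][2] = 3 + 1 = 4) = -4 (attained at k = 1)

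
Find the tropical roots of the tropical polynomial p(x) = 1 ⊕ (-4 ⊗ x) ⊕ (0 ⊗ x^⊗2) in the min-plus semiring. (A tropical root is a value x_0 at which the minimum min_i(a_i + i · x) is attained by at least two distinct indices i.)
Roots: {-4, 5}

Each tropical root is a break point of the lower envelope of the lines y = a_i + i · x (there are 3 lines, with slopes 0, 1, ..., 2). Only the lines that attain the minimum somewhere contribute to roots; other lines are dominated. Here the surviving (envelope) indices are i = 2, i = 1, i = 0.
Intersections between consecutive envelope lines give the roots: for adjacent envelope indices i < j the intersection is x = (a_i − a_j) / (j − i). Reading off the sorted break points: {-4, 5}.
Verification: at each break x_0, at least two indices attain the minimum of min_i(a_i + i · x_0).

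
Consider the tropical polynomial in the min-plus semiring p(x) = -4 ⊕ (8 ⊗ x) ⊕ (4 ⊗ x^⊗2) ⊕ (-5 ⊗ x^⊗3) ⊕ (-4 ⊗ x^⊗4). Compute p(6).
p(6) = -4

A tropical monomial a ⊗ x^⊗i evaluates to a + i · x. Evaluating each term at x = 6:
  Term 0 contributes -4 + 0 · 6 = -4
  Term 1 contributes 8 + 1 · 6 = 14
  Term 2 contributes 4 + 2 · 6 = 16
  Term 3 contributes -5 + 3 · 6 = 13
  Term 4 contributes -4 + 4 · 6 = 20
p(6) = ⊕ of these = min[-4, 14, 16, 13, 20] = -4.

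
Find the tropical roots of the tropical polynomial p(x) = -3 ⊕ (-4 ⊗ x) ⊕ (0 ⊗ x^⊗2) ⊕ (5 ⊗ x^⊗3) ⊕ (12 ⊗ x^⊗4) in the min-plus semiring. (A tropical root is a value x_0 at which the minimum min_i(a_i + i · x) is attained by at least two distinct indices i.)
Roots: {-7, -5, -4, 1}

Each tropical root is a break point of the lower envelope of the lines y = a_i + i · x (there are 5 lines, with slopes 0, 1, ..., 4). Only the lines that attain the minimum somewhere contribute to roots; other lines are dominated. Here the surviving (envelope) indices are i = 4, i = 3, i = 2, i = 1, i = 0.
Intersections between consecutive envelope lines give the roots: for adjacent envelope indices i < j the intersection is x = (a_i − a_j) / (j − i). Reading off the sorted break points: {-7, -5, -4, 1}.
Verification: at each break x_0, at least two indices attain the minimum of min_i(a_i + i · x_0).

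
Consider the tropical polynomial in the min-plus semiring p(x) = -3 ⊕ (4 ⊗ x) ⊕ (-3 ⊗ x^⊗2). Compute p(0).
p(0) = -3

A tropical monomial a ⊗ x^⊗i evaluates to a + i · x. Evaluating each term at x = 0:
  Term 0 contributes -3 + 0 · 0 = -3
  Term 1 contributes 4 + 1 · 0 = 4
  Term 2 contributes -3 + 2 · 0 = -3
p(0) = ⊕ of these = min[-3, 4, -3] = -3.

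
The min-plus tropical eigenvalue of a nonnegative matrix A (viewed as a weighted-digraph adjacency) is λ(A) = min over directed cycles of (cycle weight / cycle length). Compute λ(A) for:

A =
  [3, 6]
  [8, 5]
λ(A) = 3

Enumerate directed cycles and compute their means (weight / length). Sample:
  cycle 0 → 0: weight = 3, length = 1, mean = 3/1 ≈ 3.000
  cycle 1 → 1: weight = 5, length = 1, mean = 5/1 ≈ 5.000
  cycle 0 → 1 → 0: weight = 14, length = 2, mean = 14/2 ≈ 7.000
  cycle 1 → 0 → 1: weight = 14, length = 2, mean = 14/2 ≈ 7.000
Minimum mean = 3.000, attained e.g. along the cycle 0 → 0 with weight 3 and length 1. So λ(A) = 3/1 = 3.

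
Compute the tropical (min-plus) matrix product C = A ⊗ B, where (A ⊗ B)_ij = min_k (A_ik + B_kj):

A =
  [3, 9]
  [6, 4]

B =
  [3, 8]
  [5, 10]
A ⊗ B =
  [6, 11]
  [9, 14]

Apply the min-plus product entry-by-entry:
  C[0][0] = min over k of (A[0][0] + B[0][0] = 3 + 3 = 6, A[0][1] + B[1][0] = 9 + 5 = 14) = 6 (attained at k = 0)
  C[0][1] = min over k of (A[0][0] + B[0][1] = 3 + 8 = 11, A[0][1] + B[1][1] = 9 + 10 = 19) = 11 (attained at k = 0)
  C[1][0] = min over k of (A[1][0] + B[0][0] = 6 + 3 = 9, A[1][1] + B[1][0] = 4 + 5 = 9) = 9 (attained at k = 0)
  C[1][1] = min over k of (A[1][0] + B[0][1] = 6 + 8 = 14, A[1][1] + B[1][1] = 4 + 10 = 14) = 14 (attained at k = 0)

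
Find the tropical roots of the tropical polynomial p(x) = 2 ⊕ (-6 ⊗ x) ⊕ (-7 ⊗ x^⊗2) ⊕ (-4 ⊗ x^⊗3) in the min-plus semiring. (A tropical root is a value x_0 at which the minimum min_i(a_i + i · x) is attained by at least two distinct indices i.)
Roots: {-3, 1, 8}

Each tropical root is a break point of the lower envelope of the lines y = a_i + i · x (there are 4 lines, with slopes 0, 1, ..., 3). Only the lines that attain the minimum somewhere contribute to roots; other lines are dominated. Here the surviving (envelope) indices are i = 3, i = 2, i = 1, i = 0.
Intersections between consecutive envelope lines give the roots: for adjacent envelope indices i < j the intersection is x = (a_i − a_j) / (j − i). Reading off the sorted break points: {-3, 1, 8}.
Verification: at each break x_0, at least two indices attain the minimum of min_i(a_i + i · x_0).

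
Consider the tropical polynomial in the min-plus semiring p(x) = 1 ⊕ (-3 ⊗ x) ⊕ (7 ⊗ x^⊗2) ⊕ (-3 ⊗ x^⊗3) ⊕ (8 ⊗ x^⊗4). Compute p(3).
p(3) = 0

A tropical monomial a ⊗ x^⊗i evaluates to a + i · x. Evaluating each term at x = 3:
  Term 0 contributes 1 + 0 · 3 = 1
  Term 1 contributes -3 + 1 · 3 = 0
  Term 2 contributes 7 + 2 · 3 = 13
  Term 3 contributes -3 + 3 · 3 = 6
  Term 4 contributes 8 + 4 · 3 = 20
p(3) = ⊕ of these = min[1, 0, 13, 6, 20] = 0.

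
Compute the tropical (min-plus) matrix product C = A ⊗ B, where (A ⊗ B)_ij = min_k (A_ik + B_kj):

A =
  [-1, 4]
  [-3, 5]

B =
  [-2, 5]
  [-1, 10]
A ⊗ B =
  [-3, 4]
  [-5, 2]

Apply the min-plus product entry-by-entry:
  C[0][0] = min over k of (A[0][0] + B[0][0] = -1 + -2 = -3, A[0][1] + B[1][0] = 4 + -1 = 3) = -3 (attained at k = 0)
  C[0][1] = min over k of (A[0][0] + B[0][1] = -1 + 5 = 4, A[0][1] + B[1][1] = 4 + 10 = 14) = 4 (attained at k = 0)
  C[1][0] = min over k of (A[1][0] + B[0][0] = -3 + -2 = -5, A[1][1] + B[1][0] = 5 + -1 = 4) = -5 (attained at k = 0)
  C[1][1] = min over k of (A[1][0] + B[0][1] = -3 + 5 = 2, A[1][1] + B[1][1] = 5 + 10 = 15) = 2 (attained at k = 0)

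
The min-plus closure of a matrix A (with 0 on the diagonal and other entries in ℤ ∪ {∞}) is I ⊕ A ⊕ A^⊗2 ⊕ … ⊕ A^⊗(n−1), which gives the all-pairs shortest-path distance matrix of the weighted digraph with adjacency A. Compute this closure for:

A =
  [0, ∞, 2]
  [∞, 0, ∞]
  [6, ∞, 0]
Closure =
  [0, ∞, 2]
  [∞, 0, ∞]
  [6, ∞, 0]

This is the Floyd-Warshall all-pairs shortest-path computation. For each intermediate vertex k = 0, 1, …, 2, update dist[i][j] ← min(dist[i][j], dist[i][k] + dist[k][j]). The final matrix gives, for each (i, j), the minimum total weight of any directed path from i to j (possibly empty when i = j).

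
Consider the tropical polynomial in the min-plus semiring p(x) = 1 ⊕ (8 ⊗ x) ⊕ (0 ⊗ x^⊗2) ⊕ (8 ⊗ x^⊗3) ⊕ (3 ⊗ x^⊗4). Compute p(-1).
p(-1) = -2

A tropical monomial a ⊗ x^⊗i evaluates to a + i · x. Evaluating each term at x = -1:
  Term 0 contributes 1 + 0 · -1 = 1
  Term 1 contributes 8 + 1 · -1 = 7
  Term 2 contributes 0 + 2 · -1 = -2
  Term 3 contributes 8 + 3 · -1 = 5
  Term 4 contributes 3 + 4 · -1 = -1
p(-1) = ⊕ of these = min[1, 7, -2, 5, -1] = -2.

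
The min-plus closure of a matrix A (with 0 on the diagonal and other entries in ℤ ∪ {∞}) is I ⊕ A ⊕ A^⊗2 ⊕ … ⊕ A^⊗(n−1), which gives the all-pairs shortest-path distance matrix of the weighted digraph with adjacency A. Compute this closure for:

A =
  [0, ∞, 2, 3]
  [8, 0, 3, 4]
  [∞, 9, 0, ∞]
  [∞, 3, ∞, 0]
Closure =
  [0, 6, 2, 3]
  [8, 0, 3, 4]
  [17, 9, 0, 13]
  [11, 3, 6, 0]

This is the Floyd-Warshall all-pairs shortest-path computation. For each intermediate vertex k = 0, 1, …, 3, update dist[i][j] ← min(dist[i][j], dist[i][k] + dist[k][j]). The final matrix gives, for each (i, j), the minimum total weight of any directed path from i to j (possibly empty when i = j).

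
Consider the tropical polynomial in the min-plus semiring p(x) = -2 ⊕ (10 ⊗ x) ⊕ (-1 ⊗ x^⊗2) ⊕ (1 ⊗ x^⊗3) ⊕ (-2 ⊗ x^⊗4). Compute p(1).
p(1) = -2

A tropical monomial a ⊗ x^⊗i evaluates to a + i · x. Evaluating each term at x = 1:
  Term 0 contributes -2 + 0 · 1 = -2
  Term 1 contributes 10 + 1 · 1 = 11
  Term 2 contributes -1 + 2 · 1 = 1
  Term 3 contributes 1 + 3 · 1 = 4
  Term 4 contributes -2 + 4 · 1 = 2
p(1) = ⊕ of these = min[-2, 11, 1, 4, 2] = -2.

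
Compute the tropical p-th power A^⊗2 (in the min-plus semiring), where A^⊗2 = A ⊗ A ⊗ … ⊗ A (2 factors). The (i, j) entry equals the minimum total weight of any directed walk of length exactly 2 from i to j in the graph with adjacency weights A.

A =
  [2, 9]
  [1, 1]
A^⊗2 =
  [4, 10]
  [2, 2]

Each entry (A^⊗2)_ij equals the minimum over all length-2 walks i = v_0 → v_1 → … → v_2 = j of Σ_t A[v_t][v_{t+1}]. For example, for (i, j) = (0, 1) we minimise over 2 possible intermediate vertex sequences; the minimum is 10, attained along the walk 0 → 1 → 1.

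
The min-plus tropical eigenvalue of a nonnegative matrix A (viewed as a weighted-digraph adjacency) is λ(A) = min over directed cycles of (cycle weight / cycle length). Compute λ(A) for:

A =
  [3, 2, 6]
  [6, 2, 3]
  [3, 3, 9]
λ(A) = 2

Enumerate directed cycles and compute their means (weight / length). Sample:
  cycle 0 → 0: weight = 3, length = 1, mean = 3/1 ≈ 3.000
  cycle 1 → 1: weight = 2, length = 1, mean = 2/1 ≈ 2.000
  cycle 2 → 2: weight = 9, length = 1, mean = 9/1 ≈ 9.000
  cycle 0 → 1 → 0: weight = 8, length = 2, mean = 8/2 ≈ 4.000
  cycle 0 → 2 → 0: weight = 9, length = 2, mean = 9/2 ≈ 4.500
  cycle 1 → 0 → 1: weight = 8, length = 2, mean = 8/2 ≈ 4.000
Minimum mean = 2.000, attained e.g. along the cycle 1 → 1 with weight 2 and length 1. So λ(A) = 2/1 = 2.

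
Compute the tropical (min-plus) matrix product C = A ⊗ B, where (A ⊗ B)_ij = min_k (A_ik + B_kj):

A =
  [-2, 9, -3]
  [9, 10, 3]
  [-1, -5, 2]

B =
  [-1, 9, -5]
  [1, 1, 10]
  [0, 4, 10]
A ⊗ B =
  [-3, 1, -7]
  [3, 7, 4]
  [-4, -4, -6]

Apply the min-plus product entry-by-entry:
  C[0][0] = min over k of (A[0][0] + B[0][0] = -2 + -1 = -3, A[0][1] + B[1][0] = 9 + 1 = 10, A[0][2] + B[2][0] = -3 + 0 = -3) = -3 (attained at k = 0)
  C[0][1] = min over k of (A[0][0] + B[0][1] = -2 + 9 = 7, A[0][1] + B[1][1] = 9 + 1 = 10, A[0][2] + B[2][1] = -3 + 4 = 1) = 1 (attained at k = 2)
  C[0][2] = min over k of (A[0][0] + B[0][2] = -2 + -5 = -7, A[0][1] + B[1][2] = 9 + 10 = 19, A[0][2] + B[2][2] = -3 + 10 = 7) = -7 (attained at k = 0)
  C[1][0] = min over k of (A[1][0] + B[0][0] = 9 + -1 = 8, A[1][1] + B[1][0] = 10 + 1 = 11, A[1][2] + B[2][0] = 3 + 0 = 3) = 3 (attained at k = 2)
  C[1][1] = min over k of (A[1][0] + B[0][1] = 9 + 9 = 18, A[1][1] + B[1][1] = 10 + 1 = 11, A[1][2] + B[2][1] = 3 + 4 = 7) = 7 (attained at k = 2)
  C[1][2] = min over k of (A[1][0] + B[0][2] = 9 + -5 = 4, A[1][1] + B[1][2] = 10 + 10 = 20, A[1][2] + B[2][2] = 3 + 10 = 13) = 4 (attained at k = 0)
  C[2][0] = min over k of (A[2][0] + B[0][0] = -1 + -1 = -2, A[2][1] + B[1][0] = -5 + 1 = -4, A[2][2] + B[2][0] = 2 + 0 = 2) = -4 (attained at k = 1)
  C[2][1] = min over k of (A[2][0] + B[0][1] = -1 + 9 = 8, A[2][1] + B[1][1] = -5 + 1 = -4, A[2][2] + B[2][1] = 2 + 4 = 6) = -4 (attained at k = 1)
  C[2][2] = min over k of (A[2][0] + B[0][2] = -1 + -5 = -6, A[2][1] + B[1][2] = -5 + 10 = 5, A[2][2] + B[2][2] = 2 + 10 = 12) = -6 (attained at k = 0)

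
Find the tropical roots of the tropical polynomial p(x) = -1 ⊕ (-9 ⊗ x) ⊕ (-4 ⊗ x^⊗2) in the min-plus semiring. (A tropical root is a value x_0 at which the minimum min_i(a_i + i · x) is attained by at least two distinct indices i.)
Roots: {-5, 8}

Each tropical root is a break point of the lower envelope of the lines y = a_i + i · x (there are 3 lines, with slopes 0, 1, ..., 2). Only the lines that attain the minimum somewhere contribute to roots; other lines are dominated. Here the surviving (envelope) indices are i = 2, i = 1, i = 0.
Intersections between consecutive envelope lines give the roots: for adjacent envelope indices i < j the intersection is x = (a_i − a_j) / (j − i). Reading off the sorted break points: {-5, 8}.
Verification: at each break x_0, at least two indices attain the minimum of min_i(a_i + i · x_0).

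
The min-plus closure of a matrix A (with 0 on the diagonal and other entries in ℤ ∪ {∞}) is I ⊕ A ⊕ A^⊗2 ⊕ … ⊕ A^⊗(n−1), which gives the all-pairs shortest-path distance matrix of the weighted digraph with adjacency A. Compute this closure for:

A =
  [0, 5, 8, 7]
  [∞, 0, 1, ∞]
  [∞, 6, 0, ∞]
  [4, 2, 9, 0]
Closure =
  [0, 5, 6, 7]
  [∞, 0, 1, ∞]
  [∞, 6, 0, ∞]
  [4, 2, 3, 0]

This is the Floyd-Warshall all-pairs shortest-path computation. For each intermediate vertex k = 0, 1, …, 3, update dist[i][j] ← min(dist[i][j], dist[i][k] + dist[k][j]). The final matrix gives, for each (i, j), the minimum total weight of any directed path from i to j (possibly empty when i = j).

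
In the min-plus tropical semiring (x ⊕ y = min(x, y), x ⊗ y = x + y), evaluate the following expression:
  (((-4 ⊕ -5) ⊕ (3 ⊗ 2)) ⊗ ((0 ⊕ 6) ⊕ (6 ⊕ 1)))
(((-4 ⊕ -5) ⊕ (3 ⊗ 2)) ⊗ ((0 ⊕ 6) ⊕ (6 ⊕ 1))) = -5

Expand innermost to outermost. Recall ⊕ takes the minimum of its arguments and ⊗ takes their sum. Working out the expression (((-4 ⊕ -5) ⊕ (3 ⊗ 2)) ⊗ ((0 ⊕ 6) ⊕ (6 ⊕ 1))) gives -5.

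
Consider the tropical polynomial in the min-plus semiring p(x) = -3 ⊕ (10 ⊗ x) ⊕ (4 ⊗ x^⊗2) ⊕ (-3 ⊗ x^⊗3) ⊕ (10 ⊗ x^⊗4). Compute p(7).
p(7) = -3

A tropical monomial a ⊗ x^⊗i evaluates to a + i · x. Evaluating each term at x = 7:
  Term 0 contributes -3 + 0 · 7 = -3
  Term 1 contributes 10 + 1 · 7 = 17
  Term 2 contributes 4 + 2 · 7 = 18
  Term 3 contributes -3 + 3 · 7 = 18
  Term 4 contributes 10 + 4 · 7 = 38
p(7) = ⊕ of these = min[-3, 17, 18, 18, 38] = -3.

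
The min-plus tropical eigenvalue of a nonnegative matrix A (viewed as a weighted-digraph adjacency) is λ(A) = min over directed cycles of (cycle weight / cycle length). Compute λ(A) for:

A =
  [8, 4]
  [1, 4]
λ(A) = 5/2

Enumerate directed cycles and compute their means (weight / length). Sample:
  cycle 0 → 0: weight = 8, length = 1, mean = 8/1 ≈ 8.000
  cycle 1 → 1: weight = 4, length = 1, mean = 4/1 ≈ 4.000
  cycle 0 → 1 → 0: weight = 5, length = 2, mean = 5/2 ≈ 2.500
  cycle 1 → 0 → 1: weight = 5, length = 2, mean = 5/2 ≈ 2.500
Minimum mean = 2.500, attained e.g. along the cycle 0 → 1 → 0 with weight 5 and length 2. So λ(A) = 5/2 = 5/2.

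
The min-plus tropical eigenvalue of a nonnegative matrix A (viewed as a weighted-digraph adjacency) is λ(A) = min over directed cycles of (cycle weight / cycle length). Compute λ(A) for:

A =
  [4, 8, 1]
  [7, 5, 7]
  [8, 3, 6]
λ(A) = 11/3

Enumerate directed cycles and compute their means (weight / length). Sample:
  cycle 0 → 0: weight = 4, length = 1, mean = 4/1 ≈ 4.000
  cycle 1 → 1: weight = 5, length = 1, mean = 5/1 ≈ 5.000
  cycle 2 → 2: weight = 6, length = 1, mean = 6/1 ≈ 6.000
  cycle 0 → 1 → 0: weight = 15, length = 2, mean = 15/2 ≈ 7.500
  cycle 0 → 2 → 0: weight = 9, length = 2, mean = 9/2 ≈ 4.500
  cycle 1 → 0 → 1: weight = 15, length = 2, mean = 15/2 ≈ 7.500
Minimum mean = 3.667, attained e.g. along the cycle 0 → 2 → 1 → 0 with weight 11 and length 3. So λ(A) = 11/3 = 11/3.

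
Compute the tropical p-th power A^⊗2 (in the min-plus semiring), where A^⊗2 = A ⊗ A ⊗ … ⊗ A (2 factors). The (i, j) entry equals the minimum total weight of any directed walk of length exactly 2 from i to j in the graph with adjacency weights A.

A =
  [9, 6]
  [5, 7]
A^⊗2 =
  [11, 13]
  [12, 11]

Each entry (A^⊗2)_ij equals the minimum over all length-2 walks i = v_0 → v_1 → … → v_2 = j of Σ_t A[v_t][v_{t+1}]. For example, for (i, j) = (0, 1) we minimise over 2 possible intermediate vertex sequences; the minimum is 13, attained along the walk 0 → 1 → 1.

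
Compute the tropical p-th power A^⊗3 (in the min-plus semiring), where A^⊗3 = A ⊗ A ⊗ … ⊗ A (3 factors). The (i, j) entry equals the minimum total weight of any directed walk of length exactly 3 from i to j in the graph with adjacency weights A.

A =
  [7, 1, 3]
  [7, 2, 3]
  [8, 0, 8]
A^⊗3 =
  [10, 4, 6]
  [10, 5, 6]
  [9, 3, 5]

Each entry (A^⊗3)_ij equals the minimum over all length-3 walks i = v_0 → v_1 → … → v_3 = j of Σ_t A[v_t][v_{t+1}]. For example, for (i, j) = (0, 2) we minimise over 9 possible intermediate vertex sequences; the minimum is 6, attained along the walk 0 → 1 → 1 → 2.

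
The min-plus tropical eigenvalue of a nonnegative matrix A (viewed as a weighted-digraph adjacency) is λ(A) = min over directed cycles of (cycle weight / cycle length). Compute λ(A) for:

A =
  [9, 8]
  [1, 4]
λ(A) = 4

Enumerate directed cycles and compute their means (weight / length). Sample:
  cycle 0 → 0: weight = 9, length = 1, mean = 9/1 ≈ 9.000
  cycle 1 → 1: weight = 4, length = 1, mean = 4/1 ≈ 4.000
  cycle 0 → 1 → 0: weight = 9, length = 2, mean = 9/2 ≈ 4.500
  cycle 1 → 0 → 1: weight = 9, length = 2, mean = 9/2 ≈ 4.500
Minimum mean = 4.000, attained e.g. along the cycle 1 → 1 with weight 4 and length 1. So λ(A) = 4/1 = 4.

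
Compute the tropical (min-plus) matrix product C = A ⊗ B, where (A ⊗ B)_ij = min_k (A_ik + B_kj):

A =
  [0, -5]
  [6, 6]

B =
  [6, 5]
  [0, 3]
A ⊗ B =
  [-5, -2]
  [6, 9]

Apply the min-plus product entry-by-entry:
  C[0][0] = min over k of (A[0][0] + B[0][0] = 0 + 6 = 6, A[0][1] + B[1][0] = -5 + 0 = -5) = -5 (attained at k = 1)
  C[0][1] = min over k of (A[0][0] + B[0][1] = 0 + 5 = 5, A[0][1] + B[1][1] = -5 + 3 = -2) = -2 (attained at k = 1)
  C[1][0] = min over k of (A[1][0] + B[0][0] = 6 + 6 = 12, A[1][1] + B[1][0] = 6 + 0 = 6) = 6 (attained at k = 1)
  C[1][1] = min over k of (A[1][0] + B[0][1] = 6 + 5 = 11, A[1][1] + B[1][1] = 6 + 3 = 9) = 9 (attained at k = 1)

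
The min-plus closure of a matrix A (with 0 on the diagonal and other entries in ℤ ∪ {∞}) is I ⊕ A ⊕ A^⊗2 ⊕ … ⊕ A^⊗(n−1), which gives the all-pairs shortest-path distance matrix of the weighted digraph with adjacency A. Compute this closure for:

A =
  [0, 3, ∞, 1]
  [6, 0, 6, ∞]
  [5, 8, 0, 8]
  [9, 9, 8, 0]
Closure =
  [0, 3, 9, 1]
  [6, 0, 6, 7]
  [5, 8, 0, 6]
  [9, 9, 8, 0]

This is the Floyd-Warshall all-pairs shortest-path computation. For each intermediate vertex k = 0, 1, …, 3, update dist[i][j] ← min(dist[i][j], dist[i][k] + dist[k][j]). The final matrix gives, for each (i, j), the minimum total weight of any directed path from i to j (possibly empty when i = j).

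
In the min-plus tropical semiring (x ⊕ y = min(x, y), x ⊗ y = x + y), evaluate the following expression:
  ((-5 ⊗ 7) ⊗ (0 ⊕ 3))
((-5 ⊗ 7) ⊗ (0 ⊕ 3)) = 2

Expand innermost to outermost. Recall ⊕ takes the minimum of its arguments and ⊗ takes their sum. Working out the expression ((-5 ⊗ 7) ⊗ (0 ⊕ 3)) gives 2.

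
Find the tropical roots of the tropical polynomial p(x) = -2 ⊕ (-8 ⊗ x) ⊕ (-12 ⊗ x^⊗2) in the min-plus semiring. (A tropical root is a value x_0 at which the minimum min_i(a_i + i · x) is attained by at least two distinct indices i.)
Roots: {4, 6}

Each tropical root is a break point of the lower envelope of the lines y = a_i + i · x (there are 3 lines, with slopes 0, 1, ..., 2). Only the lines that attain the minimum somewhere contribute to roots; other lines are dominated. Here the surviving (envelope) indices are i = 2, i = 1, i = 0.
Intersections between consecutive envelope lines give the roots: for adjacent envelope indices i < j the intersection is x = (a_i − a_j) / (j − i). Reading off the sorted break points: {4, 6}.
Verification: at each break x_0, at least two indices attain the minimum of min_i(a_i + i · x_0).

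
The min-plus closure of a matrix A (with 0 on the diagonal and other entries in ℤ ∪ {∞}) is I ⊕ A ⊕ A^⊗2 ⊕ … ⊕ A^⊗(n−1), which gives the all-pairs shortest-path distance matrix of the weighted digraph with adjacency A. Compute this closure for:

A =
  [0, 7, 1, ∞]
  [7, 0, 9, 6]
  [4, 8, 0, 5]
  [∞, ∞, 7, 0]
Closure =
  [0, 7, 1, 6]
  [7, 0, 8, 6]
  [4, 8, 0, 5]
  [11, 15, 7, 0]

This is the Floyd-Warshall all-pairs shortest-path computation. For each intermediate vertex k = 0, 1, …, 3, update dist[i][j] ← min(dist[i][j], dist[i][k] + dist[k][j]). The final matrix gives, for each (i, j), the minimum total weight of any directed path from i to j (possibly empty when i = j).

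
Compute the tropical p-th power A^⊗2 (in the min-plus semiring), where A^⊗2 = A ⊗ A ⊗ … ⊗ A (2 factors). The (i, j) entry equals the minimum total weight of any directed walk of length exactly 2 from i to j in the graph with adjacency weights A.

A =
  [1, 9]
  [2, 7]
A^⊗2 =
  [2, 10]
  [3, 11]

Each entry (A^⊗2)_ij equals the minimum over all length-2 walks i = v_0 → v_1 → … → v_2 = j of Σ_t A[v_t][v_{t+1}]. For example, for (i, j) = (0, 1) we minimise over 2 possible intermediate vertex sequences; the minimum is 10, attained along the walk 0 → 0 → 1.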